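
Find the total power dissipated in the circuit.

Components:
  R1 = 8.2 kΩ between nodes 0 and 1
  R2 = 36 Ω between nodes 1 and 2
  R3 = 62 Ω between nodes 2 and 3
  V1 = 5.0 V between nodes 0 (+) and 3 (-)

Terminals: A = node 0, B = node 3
Nodal analysis, taking node 3 as the 0 V reference.
Source V1 fixes V_0 = 5 V.
KCL at each unknown node (sum of currents leaving = 0; resistances in Ω):
  Node 1: (V_1 - 5)/8200 + (V_1 - V_2)/36 = 0
  Node 2: (V_2 - V_1)/36 + (V_2 - 0)/62 = 0
Collecting terms (coefficients in siemens):
  0.0279·V_1 - 0.02778·V_2 = 0.0006098
  0.04391·V_2 - 0.02778·V_1 = 0
Determinant D = (0.0279)(0.04391) - (-0.02778)(-0.02778) = 0.0004534
V_1 = [(0.0006098)(0.04391) - (-0.02778)(0)]/D = 0.05905 V
V_2 = [(0.0279)(0) - (0.0006098)(-0.02778)]/D = 0.03736 V
Power in each resistor, P = (ΔV)²/R:
  P_R1 = (5 - 0.05905)²/8200 = 0.002977 W
  P_R2 = (0.05905 - 0.03736)²/36 = 0.00001307 W
  P_R3 = (0.03736 - 0)²/62 = 0.00002251 W
P_total = P_R1 + P_R2 + P_R3 = 0.003013 W

Final answer: 0.003013 W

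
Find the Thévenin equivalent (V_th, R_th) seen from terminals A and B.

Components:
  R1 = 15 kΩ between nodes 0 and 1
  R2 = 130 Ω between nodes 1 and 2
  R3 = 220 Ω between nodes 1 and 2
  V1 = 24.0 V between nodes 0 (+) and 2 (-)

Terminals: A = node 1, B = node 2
Step 1 — V_th is the open-circuit voltage V_A - V_B (nothing connected across the terminals).
Nodal analysis, taking node 2 as the 0 V reference.
Source V1 fixes V_0 = 24 V.
KCL at each unknown node (sum of currents leaving = 0; resistances in Ω):
  Node 1: (V_1 - 24)/15000 + (V_1 - 0)/130 + (V_1 - 0)/220 = 0
Collecting terms: 0.0123 × V_1 = 0.0016  =>  V_1 = 0.13 V
V_th = V_1 - V_2 = 0.13 - 0 = 0.13 V
Step 2 — R_th: zero the source — replace V1 by a short circuit (node 2 merges into node 0) — and find the resistance seen between A (node 1) and B (node 0).
Reduce the network between node 1 (A) and node 0 (B) by series/parallel combination:
  Rp1 = R1 ‖ R2 ‖ R3 (parallel, all between nodes 0 and 1) = 1/(1/15000 + 1/130 + 1/220) = 81.27 Ω
R_th = 81.27 Ω

Final answer: V_th = 0.13 V, R_th = 81.27 Ω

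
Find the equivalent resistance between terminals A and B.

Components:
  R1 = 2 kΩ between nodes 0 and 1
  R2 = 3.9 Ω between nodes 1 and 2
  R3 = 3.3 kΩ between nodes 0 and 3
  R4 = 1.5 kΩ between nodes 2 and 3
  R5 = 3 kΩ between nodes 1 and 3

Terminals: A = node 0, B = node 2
The network is not a plain series/parallel combination. Inject a 1 A test current into terminal A (node 0) and return it from terminal B (node 2); then R_eq = V_A / (1 A).
Nodal analysis, taking node 2 as the 0 V reference.
Current source I_test pushes 1 A into node 0 and draws it out of node 2.
KCL at each unknown node (sum of currents leaving = 0; resistances in Ω):
  Node 0: (V_0 - V_1)/2000 + (V_0 - V_3)/3300 - 1 = 0
  Node 1: (V_1 - V_0)/2000 + (V_1 - 0)/3.9 + (V_1 - V_3)/3000 = 0
  Node 3: (V_3 - V_0)/3300 + (V_3 - V_1)/3000 + (V_3 - 0)/1500 = 0
Collecting terms (coefficients in siemens):
  0.000803·V_0 - 0.0005·V_1 - 0.000303·V_3 = 1
  0.2572·V_1 - 0.0005·V_0 - 0.0003333·V_3 = 0
  0.001303·V_3 - 0.000303·V_0 - 0.0003333·V_1 = 0
Solving these 3 simultaneous equations (Gaussian elimination) gives:
  V_0 = 1368 V, V_1 = 3.071 V, V_3 = 318.8 V
R_eq = V_0 / 1 A = 1368 Ω = 1.368 kΩ

Final answer: 1.368 kΩ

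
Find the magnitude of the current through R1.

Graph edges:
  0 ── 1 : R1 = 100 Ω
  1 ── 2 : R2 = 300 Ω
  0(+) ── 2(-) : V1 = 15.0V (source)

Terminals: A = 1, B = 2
Nodal analysis, taking node 2 as the 0 V reference.
Source V1 fixes V_0 = 15 V.
KCL at each unknown node (sum of currents leaving = 0; resistances in Ω):
  Node 1: (V_1 - 15)/100 + (V_1 - 0)/300 = 0
Collecting terms: 0.01333 × V_1 = 0.15  =>  V_1 = 11.25 V
I_R1 = (V_0 - V_1)/R1 = (15 - 11.25)/100 = 0.0375 A
|I_R1| = 0.0375 A

Final answer: |I_R1| = 0.0375 A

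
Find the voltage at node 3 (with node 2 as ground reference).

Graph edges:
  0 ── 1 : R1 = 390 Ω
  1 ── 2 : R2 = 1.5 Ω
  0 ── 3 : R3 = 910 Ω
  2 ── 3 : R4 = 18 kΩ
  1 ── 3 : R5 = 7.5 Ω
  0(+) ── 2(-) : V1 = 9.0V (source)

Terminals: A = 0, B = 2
Nodal analysis, taking node 2 as the 0 V reference.
Source V1 fixes V_0 = 9 V.
KCL at each unknown node (sum of currents leaving = 0; resistances in Ω):
  Node 1: (V_1 - 9)/390 + (V_1 - 0)/1.5 + (V_1 - V_3)/7.5 = 0
  Node 3: (V_3 - 9)/910 + (V_3 - 0)/18000 + (V_3 - V_1)/7.5 = 0
Collecting terms (coefficients in siemens):
  0.8026·V_1 - 0.1333·V_3 = 0.02308
  0.1345·V_3 - 0.1333·V_1 = 0.00989
Determinant D = (0.8026)(0.1345) - (-0.1333)(-0.1333) = 0.09016
V_1 = [(0.02308)(0.1345) - (-0.1333)(0.00989)]/D = 0.04905 V
V_3 = [(0.8026)(0.00989) - (0.02308)(-0.1333)]/D = 0.1222 V
The requested potential is V_3 = 0.1222 V.

Final answer: V_3 = 0.1222 V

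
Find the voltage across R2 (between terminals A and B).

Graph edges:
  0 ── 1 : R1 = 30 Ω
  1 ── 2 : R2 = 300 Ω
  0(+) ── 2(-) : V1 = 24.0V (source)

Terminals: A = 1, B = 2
R1 and R2 are in series across V1 (node 0 → node 1 → node 2), and the output A–B is taken across R2, so this is a voltage divider.
Series current: I = V1/(R1 + R2) = 24/(30 + 300) = 24/330 = 0.07273 A
V_R2 = I × R2 = V1 × R2/(R1 + R2) = 24 × 300/330 = 21.82 V

Final answer: 21.82 V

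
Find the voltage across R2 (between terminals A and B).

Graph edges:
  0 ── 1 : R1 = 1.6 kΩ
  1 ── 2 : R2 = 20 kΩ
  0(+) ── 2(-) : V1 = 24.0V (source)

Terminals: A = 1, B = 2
R1 and R2 are in series across V1 (node 0 → node 1 → node 2), and the output A–B is taken across R2, so this is a voltage divider.
Series current: I = V1/(R1 + R2) = 24/(1600 + 20000) = 24/21600 = 0.001111 A
V_R2 = I × R2 = V1 × R2/(R1 + R2) = 24 × 20000/21600 = 22.22 V

Final answer: 22.22 V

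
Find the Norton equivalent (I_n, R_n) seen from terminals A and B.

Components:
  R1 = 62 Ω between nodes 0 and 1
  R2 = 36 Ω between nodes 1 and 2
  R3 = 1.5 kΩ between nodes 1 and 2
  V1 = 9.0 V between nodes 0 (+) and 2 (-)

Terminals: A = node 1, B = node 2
Find the Thévenin equivalent first; then I_n = V_th/R_th and R_n = R_th.
Step 1 — V_th is the open-circuit voltage V_A - V_B (nothing connected across the terminals).
Nodal analysis, taking node 2 as the 0 V reference.
Source V1 fixes V_0 = 9 V.
KCL at each unknown node (sum of currents leaving = 0; resistances in Ω):
  Node 1: (V_1 - 9)/62 + (V_1 - 0)/36 + (V_1 - 0)/1500 = 0
Collecting terms: 0.04457 × V_1 = 0.1452  =>  V_1 = 3.257 V
V_th = V_1 - V_2 = 3.257 - 0 = 3.257 V
Step 2 — R_th: zero the source — replace V1 by a short circuit (node 2 merges into node 0) — and find the resistance seen between A (node 1) and B (node 0).
Reduce the network between node 1 (A) and node 0 (B) by series/parallel combination:
  Rp1 = R1 ‖ R2 ‖ R3 (parallel, all between nodes 0 and 1) = 1/(1/62 + 1/36 + 1/1500) = 22.43 Ω
R_th = 22.43 Ω
I_n = V_th/R_th = 3.257/22.43 = 0.1452 A, and R_n = R_th = 22.43 Ω

Final answer: I_n = 0.1452 A, R_n = 22.43 Ω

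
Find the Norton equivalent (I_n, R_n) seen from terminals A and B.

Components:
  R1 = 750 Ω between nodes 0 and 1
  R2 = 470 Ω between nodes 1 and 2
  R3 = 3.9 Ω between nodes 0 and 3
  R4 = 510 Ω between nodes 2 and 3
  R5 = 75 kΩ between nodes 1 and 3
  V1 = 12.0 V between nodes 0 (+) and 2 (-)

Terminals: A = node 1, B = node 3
Find the Thévenin equivalent first; then I_n = V_th/R_th and R_n = R_th.
Step 1 — V_th is the open-circuit voltage V_A - V_B (nothing connected across the terminals).
Nodal analysis, taking node 2 as the 0 V reference.
Source V1 fixes V_0 = 12 V.
KCL at each unknown node (sum of currents leaving = 0; resistances in Ω):
  Node 1: (V_1 - 12)/750 + (V_1 - 0)/470 + (V_1 - V_3)/75000 = 0
  Node 3: (V_3 - 12)/3.9 + (V_3 - 0)/510 + (V_3 - V_1)/75000 = 0
Collecting terms (coefficients in siemens):
  0.003474·V_1 - 0.00001333·V_3 = 0.016
  0.2584·V_3 - 0.00001333·V_1 = 3.077
Determinant D = (0.003474)(0.2584) - (-0.00001333)(-0.00001333) = 0.0008977
V_1 = [(0.016)(0.2584) - (-0.00001333)(3.077)]/D = 4.651 V
V_3 = [(0.003474)(3.077) - (0.016)(-0.00001333)]/D = 11.91 V
V_th = V_1 - V_3 = 4.651 - 11.91 = -7.258 V
Step 2 — R_th: zero the source — replace V1 by a short circuit (node 2 merges into node 0) — and find the resistance seen between A (node 1) and B (node 3).
Reduce the network between node 1 (A) and node 3 (B) by series/parallel combination:
  Rp1 = R1 ‖ R2 (parallel, both between nodes 0 and 1) = 1/(1/750 + 1/470) = 288.9 Ω
  Rp2 = R3 ‖ R4 (parallel, both between nodes 0 and 3) = 1/(1/3.9 + 1/510) = 3.87 Ω
  Rs1 = Rp1 + Rp2 (series, joined only at node 0) = 288.9 + 3.87 = 292.8 Ω
  Rp3 = R5 ‖ Rs1 (parallel, both between nodes 1 and 3) = 1/(1/75000 + 1/292.8) = 291.7 Ω
R_th = 291.7 Ω
I_n = V_th/R_th = -7.258/291.7 = -0.02488 A, and R_n = R_th = 291.7 Ω

Final answer: I_n = -0.02488 A, R_n = 291.7 Ω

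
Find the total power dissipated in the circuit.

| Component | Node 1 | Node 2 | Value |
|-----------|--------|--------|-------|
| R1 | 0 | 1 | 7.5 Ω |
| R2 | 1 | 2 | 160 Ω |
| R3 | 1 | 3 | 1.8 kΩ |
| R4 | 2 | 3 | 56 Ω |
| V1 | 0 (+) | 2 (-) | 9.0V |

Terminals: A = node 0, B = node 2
Nodal analysis, taking node 2 as the 0 V reference.
Source V1 fixes V_0 = 9 V.
KCL at each unknown node (sum of currents leaving = 0; resistances in Ω):
  Node 1: (V_1 - 9)/7.5 + (V_1 - 0)/160 + (V_1 - V_3)/1800 = 0
  Node 3: (V_3 - V_1)/1800 + (V_3 - 0)/56 = 0
Collecting terms (coefficients in siemens):
  0.1401·V_1 - 0.0005556·V_3 = 1.2
  0.01841·V_3 - 0.0005556·V_1 = 0
Determinant D = (0.1401)(0.01841) - (-0.0005556)(-0.0005556) = 0.00258
V_1 = [(1.2)(0.01841) - (-0.0005556)(0)]/D = 8.564 V
V_3 = [(0.1401)(0) - (1.2)(-0.0005556)]/D = 0.2584 V
Power in each resistor, P = (ΔV)²/R:
  P_R1 = (9 - 8.564)²/7.5 = 0.02535 W
  P_R2 = (8.564 - 0)²/160 = 0.4584 W
  P_R3 = (8.564 - 0.2584)²/1800 = 0.03832 W
  P_R4 = (0 - 0.2584)²/56 = 0.001192 W
P_total = P_R1 + P_R2 + P_R3 + P_R4 = 0.5233 W

Final answer: 0.5233 W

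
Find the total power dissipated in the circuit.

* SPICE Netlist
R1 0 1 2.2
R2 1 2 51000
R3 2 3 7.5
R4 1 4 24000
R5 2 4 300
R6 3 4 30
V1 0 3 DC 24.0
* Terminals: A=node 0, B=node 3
Nodal analysis, taking node 3 as the 0 V reference.
Source V1 fixes V_0 = 24 V.
KCL at each unknown node (sum of currents leaving = 0; resistances in Ω):
  Node 1: (V_1 - 24)/2.2 + (V_1 - V_2)/51000 + (V_1 - V_4)/24000 = 0
  Node 2: (V_2 - V_1)/51000 + (V_2 - 0)/7.5 + (V_2 - V_4)/300 = 0
  Node 4: (V_4 - V_1)/24000 + (V_4 - V_2)/300 + (V_4 - 0)/30 = 0
Collecting terms (coefficients in siemens):
  0.4546·V_1 - 0.00001961·V_2 - 0.00004167·V_4 = 10.91
  0.1367·V_2 - 0.00001961·V_1 - 0.003333·V_4 = 0
  0.03671·V_4 - 0.00004167·V_1 - 0.003333·V_2 = 0
Solving these 3 simultaneous equations (Gaussian elimination) gives:
  V_1 = 24 V, V_2 = 0.004116 V, V_4 = 0.02761 V
Power in each resistor, P = (ΔV)²/R:
  P_R1 = (24 - 24)²/2.2 = 0.000004749 W
  P_R2 = (24 - 0.004116)²/51000 = 0.01129 W
  P_R3 = (0.004116 - 0)²/7.5 = 0.000002259 W
  P_R4 = (24 - 0.02761)²/24000 = 0.02394 W
  P_R5 = (0.004116 - 0.02761)²/300 = 0.00000184 W
  P_R6 = (0 - 0.02761)²/30 = 0.00002541 W
P_total = P_R1 + P_R2 + P_R3 + P_R4 + P_R5 + P_R6 = 0.03526 W

Final answer: 0.03526 W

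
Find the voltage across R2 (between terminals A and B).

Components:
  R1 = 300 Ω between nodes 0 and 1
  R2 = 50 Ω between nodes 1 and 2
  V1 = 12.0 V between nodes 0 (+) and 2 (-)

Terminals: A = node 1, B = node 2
R1 and R2 are in series across V1 (node 0 → node 1 → node 2), and the output A–B is taken across R2, so this is a voltage divider.
Series current: I = V1/(R1 + R2) = 12/(300 + 50) = 12/350 = 0.03429 A
V_R2 = I × R2 = V1 × R2/(R1 + R2) = 12 × 50/350 = 1.714 V

Final answer: 1.714 V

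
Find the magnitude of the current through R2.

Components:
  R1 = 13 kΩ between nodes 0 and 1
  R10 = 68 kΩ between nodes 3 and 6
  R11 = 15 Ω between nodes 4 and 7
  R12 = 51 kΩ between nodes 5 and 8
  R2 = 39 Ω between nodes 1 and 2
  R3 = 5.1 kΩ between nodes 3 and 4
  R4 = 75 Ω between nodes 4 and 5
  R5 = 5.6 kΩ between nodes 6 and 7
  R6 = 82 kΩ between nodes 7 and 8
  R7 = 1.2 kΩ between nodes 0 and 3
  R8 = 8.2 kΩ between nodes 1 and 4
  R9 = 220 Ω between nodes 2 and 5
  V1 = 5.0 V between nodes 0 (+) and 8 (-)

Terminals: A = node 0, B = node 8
Nodal analysis, taking node 8 as the 0 V reference.
Source V1 fixes V_0 = 5 V.
KCL at each unknown node (sum of currents leaving = 0; resistances in Ω):
  Node 1: (V_1 - 5)/13000 + (V_1 - V_2)/39 + (V_1 - V_4)/8200 = 0
  Node 2: (V_2 - V_1)/39 + (V_2 - V_5)/220 = 0
  Node 3: (V_3 - V_4)/5100 + (V_3 - 5)/1200 + (V_3 - V_6)/68000 = 0
  Node 4: (V_4 - V_3)/5100 + (V_4 - V_5)/75 + (V_4 - V_1)/8200 + (V_4 - V_7)/15 = 0
  Node 5: (V_5 - V_4)/75 + (V_5 - V_2)/220 + (V_5 - 0)/51000 = 0
  Node 6: (V_6 - V_7)/5600 + (V_6 - V_3)/68000 = 0
  Node 7: (V_7 - V_6)/5600 + (V_7 - 0)/82000 + (V_7 - V_4)/15 = 0
Collecting terms (coefficients in siemens):
  0.02584·V_1 - 0.02564·V_2 - 0.000122·V_4 = 0.0003846
  0.03019·V_2 - 0.02564·V_1 - 0.004545·V_5 = 0
  0.001044·V_3 - 0.0001961·V_4 - 0.00001471·V_6 = 0.004167
  0.08032·V_4 - 0.000122·V_1 - 0.0001961·V_3 - 0.01333·V_5 - 0.06667·V_7 = 0
  0.0179·V_5 - 0.004545·V_2 - 0.01333·V_4 = 0
  0.0001933·V_6 - 0.00001471·V_3 - 0.0001786·V_7 = 0
  0.06686·V_7 - 0.06667·V_4 - 0.0001786·V_6 = 0
Solving these 7 simultaneous equations (Gaussian elimination) gives:
  V_1 = 4.43 V, V_2 = 4.429 V, V_3 = 4.884 V, V_4 = 4.422 V
  V_5 = 4.419 V, V_6 = 4.457 V, V_7 = 4.422 V
I_R2 = (V_1 - V_2)/R2 = (4.43 - 4.429)/39 = 0.00004287 A
|I_R2| = 0.00004287 A

Final answer: |I_R2| = 4.287e-05 A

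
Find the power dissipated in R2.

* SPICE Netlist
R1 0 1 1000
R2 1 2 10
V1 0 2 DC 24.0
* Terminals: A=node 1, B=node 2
Nodal analysis, taking node 2 as the 0 V reference.
Source V1 fixes V_0 = 24 V.
KCL at each unknown node (sum of currents leaving = 0; resistances in Ω):
  Node 1: (V_1 - 24)/1000 + (V_1 - 0)/10 = 0
Collecting terms: 0.101 × V_1 = 0.024  =>  V_1 = 0.2376 V
I_R2 = (V_1 - V_2)/R2 = (0.2376 - 0)/10 = 0.02376 A
P_R2 = I_R2² × R2 = (0.02376)² × 10 = 0.005647 W

Final answer: 0.005647 W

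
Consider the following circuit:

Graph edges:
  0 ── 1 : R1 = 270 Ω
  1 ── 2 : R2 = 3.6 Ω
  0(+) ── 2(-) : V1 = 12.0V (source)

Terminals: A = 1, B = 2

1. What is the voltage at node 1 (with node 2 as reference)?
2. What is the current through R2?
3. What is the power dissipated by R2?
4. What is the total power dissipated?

Nodal analysis, taking node 2 as the 0 V reference.
Source V1 fixes V_0 = 12 V.
KCL at each unknown node (sum of currents leaving = 0; resistances in Ω):
  Node 1: (V_1 - 12)/270 + (V_1 - 0)/3.6 = 0
Collecting terms: 0.2815 × V_1 = 0.04444  =>  V_1 = 0.1579 V
Part 1:
  Read off the nodal solution: V_1 = 0.1579 V
Part 2:
  I_R2 = (V_1 - V_2)/R2 = (0.1579 - 0)/3.6 = 0.04386 A
  Magnitude: I_R2 = 0.04386 A
Part 3:
  I_R2 = (V_1 - V_2)/R2 = (0.1579 - 0)/3.6 = 0.04386 A
  P_R2 = I_R2² × R2 = (0.04386)² × 3.6 = 0.006925 W
Part 4:
  Power in each resistor, P = (ΔV)²/R:
    P_R1 = (12 - 0.1579)²/270 = 0.5194 W
    P_R2 = (0.1579 - 0)²/3.6 = 0.006925 W
  P_total = P_R1 + P_R2 = 0.5263 W

Final answers:
1. V_1 = 0.1579 V
2. I_R2 = 0.04386 A
3. P_R2 = 0.006925 W
4. P_total = 0.5263 W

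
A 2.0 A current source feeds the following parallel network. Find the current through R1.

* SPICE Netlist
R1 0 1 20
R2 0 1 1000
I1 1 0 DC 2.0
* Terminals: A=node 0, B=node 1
All resistors sit directly between nodes 0 and 1, so they are in parallel and share one voltage V; the full source current 2 A splits among them.
1/R_par = 1/20 + 1/1000 = 0.051 S  =>  R_par = 19.61 Ω
V = I × R_par = 2 × 19.61 = 39.22 V
I_R1 = V/R1 = 39.22/20 = 1.961 A

Final answer: 1.961 A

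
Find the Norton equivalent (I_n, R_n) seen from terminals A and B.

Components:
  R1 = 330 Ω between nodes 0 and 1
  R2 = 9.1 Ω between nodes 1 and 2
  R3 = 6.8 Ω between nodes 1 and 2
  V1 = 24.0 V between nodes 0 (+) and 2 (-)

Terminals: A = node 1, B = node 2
Find the Thévenin equivalent first; then I_n = V_th/R_th and R_n = R_th.
Step 1 — V_th is the open-circuit voltage V_A - V_B (nothing connected across the terminals).
Nodal analysis, taking node 2 as the 0 V reference.
Source V1 fixes V_0 = 24 V.
KCL at each unknown node (sum of currents leaving = 0; resistances in Ω):
  Node 1: (V_1 - 24)/330 + (V_1 - 0)/9.1 + (V_1 - 0)/6.8 = 0
Collecting terms: 0.26 × V_1 = 0.07273  =>  V_1 = 0.2797 V
V_th = V_1 - V_2 = 0.2797 - 0 = 0.2797 V
Step 2 — R_th: zero the source — replace V1 by a short circuit (node 2 merges into node 0) — and find the resistance seen between A (node 1) and B (node 0).
Reduce the network between node 1 (A) and node 0 (B) by series/parallel combination:
  Rp1 = R1 ‖ R2 ‖ R3 (parallel, all between nodes 0 and 1) = 1/(1/330 + 1/9.1 + 1/6.8) = 3.846 Ω
R_th = 3.846 Ω
I_n = V_th/R_th = 0.2797/3.846 = 0.07273 A, and R_n = R_th = 3.846 Ω

Final answer: I_n = 0.07273 A, R_n = 3.846 Ω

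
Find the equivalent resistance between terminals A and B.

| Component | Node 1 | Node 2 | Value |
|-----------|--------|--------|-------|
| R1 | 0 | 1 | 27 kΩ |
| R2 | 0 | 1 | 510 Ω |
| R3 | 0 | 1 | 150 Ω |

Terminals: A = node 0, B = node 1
Reduce the network between node 0 (A) and node 1 (B) by series/parallel combination:
  Rp1 = R1 ‖ R2 ‖ R3 (parallel, all between nodes 0 and 1) = 1/(1/27000 + 1/510 + 1/150) = 115.4 Ω
R_eq = 115.4 Ω

Final answer: 115.4 Ω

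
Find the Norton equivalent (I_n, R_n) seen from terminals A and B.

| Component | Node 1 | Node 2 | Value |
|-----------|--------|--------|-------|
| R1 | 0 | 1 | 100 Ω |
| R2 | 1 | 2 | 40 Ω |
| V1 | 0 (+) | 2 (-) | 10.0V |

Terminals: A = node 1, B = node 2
Find the Thévenin equivalent first; then I_n = V_th/R_th and R_n = R_th.
Step 1 — V_th is the open-circuit voltage V_A - V_B (nothing connected across the terminals).
Nodal analysis, taking node 2 as the 0 V reference.
Source V1 fixes V_0 = 10 V.
KCL at each unknown node (sum of currents leaving = 0; resistances in Ω):
  Node 1: (V_1 - 10)/100 + (V_1 - 0)/40 = 0
Collecting terms: 0.035 × V_1 = 0.1  =>  V_1 = 2.857 V
V_th = V_1 - V_2 = 2.857 - 0 = 2.857 V
Step 2 — R_th: zero the source — replace V1 by a short circuit (node 2 merges into node 0) — and find the resistance seen between A (node 1) and B (node 0).
Reduce the network between node 1 (A) and node 0 (B) by series/parallel combination:
  Rp1 = R1 ‖ R2 (parallel, both between nodes 0 and 1) = 1/(1/100 + 1/40) = 28.57 Ω
R_th = 28.57 Ω
I_n = V_th/R_th = 2.857/28.57 = 0.1 A, and R_n = R_th = 28.57 Ω

Final answer: I_n = 0.1 A, R_n = 28.57 Ω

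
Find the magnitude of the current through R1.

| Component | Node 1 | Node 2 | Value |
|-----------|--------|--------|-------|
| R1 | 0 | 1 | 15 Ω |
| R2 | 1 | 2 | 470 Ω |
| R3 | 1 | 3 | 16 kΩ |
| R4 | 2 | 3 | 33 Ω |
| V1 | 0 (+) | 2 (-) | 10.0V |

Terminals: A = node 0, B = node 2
Nodal analysis, taking node 2 as the 0 V reference.
Source V1 fixes V_0 = 10 V.
KCL at each unknown node (sum of currents leaving = 0; resistances in Ω):
  Node 1: (V_1 - 10)/15 + (V_1 - 0)/470 + (V_1 - V_3)/16000 = 0
  Node 3: (V_3 - V_1)/16000 + (V_3 - 0)/33 = 0
Collecting terms (coefficients in siemens):
  0.06886·V_1 - 0.0000625·V_3 = 0.6667
  0.03037·V_3 - 0.0000625·V_1 = 0
Determinant D = (0.06886)(0.03037) - (-0.0000625)(-0.0000625) = 0.002091
V_1 = [(0.6667)(0.03037) - (-0.0000625)(0)]/D = 9.682 V
V_3 = [(0.06886)(0) - (0.6667)(-0.0000625)]/D = 0.01993 V
I_R1 = (V_0 - V_1)/R1 = (10 - 9.682)/15 = 0.0212 A
|I_R1| = 0.0212 A

Final answer: |I_R1| = 0.0212 A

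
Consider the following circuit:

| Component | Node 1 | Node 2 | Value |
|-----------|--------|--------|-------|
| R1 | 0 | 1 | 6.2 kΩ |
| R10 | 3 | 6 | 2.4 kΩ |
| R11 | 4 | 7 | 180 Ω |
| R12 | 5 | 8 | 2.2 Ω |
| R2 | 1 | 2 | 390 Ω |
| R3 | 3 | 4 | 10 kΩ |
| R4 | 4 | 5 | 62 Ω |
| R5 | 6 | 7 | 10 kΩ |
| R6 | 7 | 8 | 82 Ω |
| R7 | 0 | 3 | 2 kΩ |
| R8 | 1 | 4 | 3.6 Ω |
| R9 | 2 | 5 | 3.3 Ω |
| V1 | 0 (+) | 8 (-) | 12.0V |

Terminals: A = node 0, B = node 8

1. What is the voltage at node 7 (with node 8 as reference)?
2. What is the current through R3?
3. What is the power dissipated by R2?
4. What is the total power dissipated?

Nodal analysis, taking node 8 as the 0 V reference.
Source V1 fixes V_0 = 12 V.
KCL at each unknown node (sum of currents leaving = 0; resistances in Ω):
  Node 1: (V_1 - 12)/6200 + (V_1 - V_2)/390 + (V_1 - V_4)/3.6 = 0
  Node 2: (V_2 - V_1)/390 + (V_2 - V_5)/3.3 = 0
  Node 3: (V_3 - V_4)/10000 + (V_3 - 12)/2000 + (V_3 - V_6)/2400 = 0
  Node 4: (V_4 - V_3)/10000 + (V_4 - V_5)/62 + (V_4 - V_1)/3.6 + (V_4 - V_7)/180 = 0
  Node 5: (V_5 - V_4)/62 + (V_5 - V_2)/3.3 + (V_5 - 0)/2.2 = 0
  Node 6: (V_6 - V_7)/10000 + (V_6 - V_3)/2400 = 0
  Node 7: (V_7 - V_6)/10000 + (V_7 - 0)/82 + (V_7 - V_4)/180 = 0
Collecting terms (coefficients in siemens):
  0.2805·V_1 - 0.002564·V_2 - 0.2778·V_4 = 0.001935
  0.3056·V_2 - 0.002564·V_1 - 0.303·V_5 = 0
  0.001017·V_3 - 0.0001·V_4 - 0.0004167·V_6 = 0.006
  0.2996·V_4 - 0.2778·V_1 - 0.0001·V_3 - 0.01613·V_5 - 0.005556·V_7 = 0
  0.7737·V_5 - 0.303·V_2 - 0.01613·V_4 = 0
  0.0005167·V_6 - 0.0004167·V_3 - 0.0001·V_7 = 0
  0.01785·V_7 - 0.005556·V_4 - 0.0001·V_6 = 0
Solving these 7 simultaneous equations (Gaussian elimination) gives:
  V_1 = 0.1431 V, V_2 = 0.00661 V, V_3 = 8.845 V, V_4 = 0.1375 V
  V_5 = 0.005455 V, V_6 = 7.149 V, V_7 = 0.08284 V
Part 1:
  Read off the nodal solution: V_7 = 0.08284 V
Part 2:
  I_R3 = (V_3 - V_4)/R3 = (8.845 - 0.1375)/10000 = 0.0008708 A
  Magnitude: I_R3 = 0.0008708 A
Part 3:
  I_R2 = (V_1 - V_2)/R2 = (0.1431 - 0.00661)/390 = 0.00035 A
  P_R2 = I_R2² × R2 = (0.00035)² × 390 = 0.00004778 W
Part 4:
  Power in each resistor, P = (ΔV)²/R:
    P_R1 = (12 - 0.1431)²/6200 = 0.02268 W
    P_R2 = (0.1431 - 0.00661)²/390 = 0.00004778 W
    P_R3 = (8.845 - 0.1375)²/10000 = 0.007582 W
    P_R4 = (0.1375 - 0.005455)²/62 = 0.0002812 W
    P_R5 = (7.149 - 0.08284)²/10000 = 0.004993 W
    P_R6 = (0.08284 - 0)²/82 = 0.00008369 W
    P_R7 = (12 - 8.845)²/2000 = 0.004976 W
    P_R8 = (0.1431 - 0.1375)²/3.6 = 0.000008788 W
    P_R9 = (0.00661 - 0.005455)²/3.3 = 0.0000004043 W
    P_R10 = (8.845 - 7.149)²/2400 = 0.001198 W
    P_R11 = (0.1375 - 0.08284)²/180 = 0.00001659 W
    P_R12 = (0.005455 - 0)²/2.2 = 0.00001353 W
  P_total = P_R1 + P_R2 + P_R3 + P_R4 + P_R5 + P_R6 + P_R7 + P_R8 + P_R9 + P_R10 + P_R11 + P_R12 = 0.04188 W

Final answers:
1. V_7 = 0.08284 V
2. I_R3 = 0.0008708 A
3. P_R2 = 4.778e-05 W
4. P_total = 0.04188 W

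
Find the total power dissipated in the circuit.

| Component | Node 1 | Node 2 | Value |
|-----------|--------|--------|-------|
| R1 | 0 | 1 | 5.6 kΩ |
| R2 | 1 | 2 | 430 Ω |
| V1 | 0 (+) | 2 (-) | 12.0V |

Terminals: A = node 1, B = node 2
Nodal analysis, taking node 2 as the 0 V reference.
Source V1 fixes V_0 = 12 V.
KCL at each unknown node (sum of currents leaving = 0; resistances in Ω):
  Node 1: (V_1 - 12)/5600 + (V_1 - 0)/430 = 0
Collecting terms: 0.002504 × V_1 = 0.002143  =>  V_1 = 0.8557 V
Power in each resistor, P = (ΔV)²/R:
  P_R1 = (12 - 0.8557)²/5600 = 0.02218 W
  P_R2 = (0.8557 - 0)²/430 = 0.001703 W
P_total = P_R1 + P_R2 = 0.02388 W

Final answer: 0.02388 W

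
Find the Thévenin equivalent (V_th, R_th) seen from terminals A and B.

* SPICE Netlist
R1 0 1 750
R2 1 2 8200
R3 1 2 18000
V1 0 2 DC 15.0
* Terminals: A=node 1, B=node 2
Step 1 — V_th is the open-circuit voltage V_A - V_B (nothing connected across the terminals).
Nodal analysis, taking node 2 as the 0 V reference.
Source V1 fixes V_0 = 15 V.
KCL at each unknown node (sum of currents leaving = 0; resistances in Ω):
  Node 1: (V_1 - 15)/750 + (V_1 - 0)/8200 + (V_1 - 0)/18000 = 0
Collecting terms: 0.001511 × V_1 = 0.02  =>  V_1 = 13.24 V
V_th = V_1 - V_2 = 13.24 - 0 = 13.24 V
Step 2 — R_th: zero the source — replace V1 by a short circuit (node 2 merges into node 0) — and find the resistance seen between A (node 1) and B (node 0).
Reduce the network between node 1 (A) and node 0 (B) by series/parallel combination:
  Rp1 = R1 ‖ R2 ‖ R3 (parallel, all between nodes 0 and 1) = 1/(1/750 + 1/8200 + 1/18000) = 661.9 Ω
R_th = 661.9 Ω

Final answer: V_th = 13.24 V, R_th = 661.9 Ω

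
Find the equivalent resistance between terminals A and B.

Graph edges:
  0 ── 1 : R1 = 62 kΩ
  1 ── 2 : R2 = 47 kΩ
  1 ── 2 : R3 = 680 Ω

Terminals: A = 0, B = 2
Reduce the network between node 0 (A) and node 2 (B) by series/parallel combination:
  Rp1 = R2 ‖ R3 (parallel, both between nodes 1 and 2) = 1/(1/47000 + 1/680) = 670.3 Ω
  Rs1 = R1 + Rp1 (series, joined only at node 1) = 62000 + 670.3 = 62670 Ω
R_eq = 62.67 kΩ

Final answer: 62.67 kΩ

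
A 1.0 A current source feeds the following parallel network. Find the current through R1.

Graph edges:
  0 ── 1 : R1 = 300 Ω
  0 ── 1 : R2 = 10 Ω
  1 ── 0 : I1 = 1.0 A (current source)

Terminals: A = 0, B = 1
All resistors sit directly between nodes 0 and 1, so they are in parallel and share one voltage V; the full source current 1 A splits among them.
1/R_par = 1/300 + 1/10 = 0.1033 S  =>  R_par = 9.677 Ω
V = I × R_par = 1 × 9.677 = 9.677 V
I_R1 = V/R1 = 9.677/300 = 0.03226 A

Final answer: 0.03226 A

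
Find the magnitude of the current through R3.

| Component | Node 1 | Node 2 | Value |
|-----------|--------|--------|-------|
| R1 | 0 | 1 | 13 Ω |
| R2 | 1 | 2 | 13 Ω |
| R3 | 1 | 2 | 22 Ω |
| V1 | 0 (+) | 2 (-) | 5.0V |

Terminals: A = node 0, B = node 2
Nodal analysis, taking node 2 as the 0 V reference.
Source V1 fixes V_0 = 5 V.
KCL at each unknown node (sum of currents leaving = 0; resistances in Ω):
  Node 1: (V_1 - 5)/13 + (V_1 - 0)/13 + (V_1 - 0)/22 = 0
Collecting terms: 0.1993 × V_1 = 0.3846  =>  V_1 = 1.93 V
I_R3 = (V_1 - V_2)/R3 = (1.93 - 0)/22 = 0.08772 A
|I_R3| = 0.08772 A

Final answer: |I_R3| = 0.08772 A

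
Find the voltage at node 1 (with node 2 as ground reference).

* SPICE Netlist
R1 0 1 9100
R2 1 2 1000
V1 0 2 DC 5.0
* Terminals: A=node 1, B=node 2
Nodal analysis, taking node 2 as the 0 V reference.
Source V1 fixes V_0 = 5 V.
KCL at each unknown node (sum of currents leaving = 0; resistances in Ω):
  Node 1: (V_1 - 5)/9100 + (V_1 - 0)/1000 = 0
Collecting terms: 0.00111 × V_1 = 0.0005495  =>  V_1 = 0.495 V
The requested potential is V_1 = 0.495 V.

Final answer: V_1 = 0.495 V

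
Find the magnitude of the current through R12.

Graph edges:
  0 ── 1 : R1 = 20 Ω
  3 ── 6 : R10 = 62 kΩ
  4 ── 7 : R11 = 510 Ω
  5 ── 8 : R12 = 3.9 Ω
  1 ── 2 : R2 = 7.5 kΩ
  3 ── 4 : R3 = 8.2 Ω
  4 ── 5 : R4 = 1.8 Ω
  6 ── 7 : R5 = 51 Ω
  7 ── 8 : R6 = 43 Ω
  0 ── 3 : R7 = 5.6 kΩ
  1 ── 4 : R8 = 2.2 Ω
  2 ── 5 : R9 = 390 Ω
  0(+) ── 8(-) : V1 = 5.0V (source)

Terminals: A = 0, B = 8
Nodal analysis, taking node 8 as the 0 V reference.
Source V1 fixes V_0 = 5 V.
KCL at each unknown node (sum of currents leaving = 0; resistances in Ω):
  Node 1: (V_1 - 5)/20 + (V_1 - V_2)/7500 + (V_1 - V_4)/2.2 = 0
  Node 2: (V_2 - V_1)/7500 + (V_2 - V_5)/390 = 0
  Node 3: (V_3 - V_4)/8.2 + (V_3 - 5)/5600 + (V_3 - V_6)/62000 = 0
  Node 4: (V_4 - V_3)/8.2 + (V_4 - V_5)/1.8 + (V_4 - V_1)/2.2 + (V_4 - V_7)/510 = 0
  Node 5: (V_5 - V_4)/1.8 + (V_5 - V_2)/390 + (V_5 - 0)/3.9 = 0
  Node 6: (V_6 - V_7)/51 + (V_6 - V_3)/62000 = 0
  Node 7: (V_7 - V_6)/51 + (V_7 - 0)/43 + (V_7 - V_4)/510 = 0
Collecting terms (coefficients in siemens):
  0.5047·V_1 - 0.0001333·V_2 - 0.4545·V_4 = 0.25
  0.002697·V_2 - 0.0001333·V_1 - 0.002564·V_5 = 0
  0.1221·V_3 - 0.122·V_4 - 0.00001613·V_6 = 0.0008929
  1.134·V_4 - 0.4545·V_1 - 0.122·V_3 - 0.5556·V_5 - 0.001961·V_7 = 0
  0.8145·V_5 - 0.002564·V_2 - 0.5556·V_4 = 0
  0.01962·V_6 - 0.00001613·V_3 - 0.01961·V_7 = 0
  0.04482·V_7 - 0.001961·V_4 - 0.01961·V_6 = 0
Solving these 7 simultaneous equations (Gaussian elimination) gives:
  V_1 = 1.411 V, V_2 = 0.7308 V, V_3 = 1.022 V, V_4 = 1.016 V
  V_5 = 0.6954 V, V_6 = 0.0804 V, V_7 = 0.07962 V
I_R12 = (V_5 - V_8)/R12 = (0.6954 - 0)/3.9 = 0.1783 A
|I_R12| = 0.1783 A

Final answer: |I_R12| = 0.1783 A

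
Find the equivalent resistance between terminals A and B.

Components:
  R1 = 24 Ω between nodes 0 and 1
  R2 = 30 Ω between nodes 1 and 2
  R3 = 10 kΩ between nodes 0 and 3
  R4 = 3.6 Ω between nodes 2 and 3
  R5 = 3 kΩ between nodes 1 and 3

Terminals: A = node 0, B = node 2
The network is not a plain series/parallel combination. Inject a 1 A test current into terminal A (node 0) and return it from terminal B (node 2); then R_eq = V_A / (1 A).
Nodal analysis, taking node 2 as the 0 V reference.
Current source I_test pushes 1 A into node 0 and draws it out of node 2.
KCL at each unknown node (sum of currents leaving = 0; resistances in Ω):
  Node 0: (V_0 - V_1)/24 + (V_0 - V_3)/10000 - 1 = 0
  Node 1: (V_1 - V_0)/24 + (V_1 - 0)/30 + (V_1 - V_3)/3000 = 0
  Node 3: (V_3 - V_0)/10000 + (V_3 - V_1)/3000 + (V_3 - 0)/3.6 = 0
Collecting terms (coefficients in siemens):
  0.04177·V_0 - 0.04167·V_1 - 0.0001·V_3 = 1
  0.07533·V_1 - 0.04167·V_0 - 0.0003333·V_3 = 0
  0.2782·V_3 - 0.0001·V_0 - 0.0003333·V_1 = 0
Solving these 3 simultaneous equations (Gaussian elimination) gives:
  V_0 = 53.42 V, V_1 = 29.55 V, V_3 = 0.0546 V
R_eq = V_0 / 1 A = 53.42 Ω

Final answer: 53.42 Ω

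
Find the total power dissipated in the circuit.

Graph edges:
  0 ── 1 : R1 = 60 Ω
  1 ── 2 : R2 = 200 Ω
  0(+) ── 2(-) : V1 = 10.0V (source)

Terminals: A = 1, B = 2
Nodal analysis, taking node 2 as the 0 V reference.
Source V1 fixes V_0 = 10 V.
KCL at each unknown node (sum of currents leaving = 0; resistances in Ω):
  Node 1: (V_1 - 10)/60 + (V_1 - 0)/200 = 0
Collecting terms: 0.02167 × V_1 = 0.1667  =>  V_1 = 7.692 V
Power in each resistor, P = (ΔV)²/R:
  P_R1 = (10 - 7.692)²/60 = 0.08876 W
  P_R2 = (7.692 - 0)²/200 = 0.2959 W
P_total = P_R1 + P_R2 = 0.3846 W

Final answer: 0.3846 W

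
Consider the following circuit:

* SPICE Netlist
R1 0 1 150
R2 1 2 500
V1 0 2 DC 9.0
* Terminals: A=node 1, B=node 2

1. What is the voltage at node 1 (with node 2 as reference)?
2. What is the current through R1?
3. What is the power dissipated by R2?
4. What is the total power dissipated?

Nodal analysis, taking node 2 as the 0 V reference.
Source V1 fixes V_0 = 9 V.
KCL at each unknown node (sum of currents leaving = 0; resistances in Ω):
  Node 1: (V_1 - 9)/150 + (V_1 - 0)/500 = 0
Collecting terms: 0.008667 × V_1 = 0.06  =>  V_1 = 6.923 V
Part 1:
  Read off the nodal solution: V_1 = 6.923 V
Part 2:
  I_R1 = (V_0 - V_1)/R1 = (9 - 6.923)/150 = 0.01385 A
  Magnitude: I_R1 = 0.01385 A
Part 3:
  I_R2 = (V_1 - V_2)/R2 = (6.923 - 0)/500 = 0.01385 A
  P_R2 = I_R2² × R2 = (0.01385)² × 500 = 0.09586 W
Part 4:
  Power in each resistor, P = (ΔV)²/R:
    P_R1 = (9 - 6.923)²/150 = 0.02876 W
    P_R2 = (6.923 - 0)²/500 = 0.09586 W
  P_total = P_R1 + P_R2 = 0.1246 W

Final answers:
1. V_1 = 6.923 V
2. I_R1 = 0.01385 A
3. P_R2 = 0.09586 W
4. P_total = 0.1246 W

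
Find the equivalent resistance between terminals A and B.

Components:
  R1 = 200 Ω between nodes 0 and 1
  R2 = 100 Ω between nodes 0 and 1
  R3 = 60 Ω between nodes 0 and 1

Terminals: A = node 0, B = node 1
Reduce the network between node 0 (A) and node 1 (B) by series/parallel combination:
  Rp1 = R1 ‖ R2 ‖ R3 (parallel, all between nodes 0 and 1) = 1/(1/200 + 1/100 + 1/60) = 31.58 Ω
R_eq = 31.58 Ω

Final answer: 31.58 Ω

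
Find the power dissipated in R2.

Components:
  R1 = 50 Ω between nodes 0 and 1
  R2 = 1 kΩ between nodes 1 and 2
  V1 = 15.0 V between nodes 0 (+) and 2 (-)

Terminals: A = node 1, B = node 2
Nodal analysis, taking node 2 as the 0 V reference.
Source V1 fixes V_0 = 15 V.
KCL at each unknown node (sum of currents leaving = 0; resistances in Ω):
  Node 1: (V_1 - 15)/50 + (V_1 - 0)/1000 = 0
Collecting terms: 0.021 × V_1 = 0.3  =>  V_1 = 14.29 V
I_R2 = (V_1 - V_2)/R2 = (14.29 - 0)/1000 = 0.01429 A
P_R2 = I_R2² × R2 = (0.01429)² × 1000 = 0.2041 W

Final answer: 0.2041 W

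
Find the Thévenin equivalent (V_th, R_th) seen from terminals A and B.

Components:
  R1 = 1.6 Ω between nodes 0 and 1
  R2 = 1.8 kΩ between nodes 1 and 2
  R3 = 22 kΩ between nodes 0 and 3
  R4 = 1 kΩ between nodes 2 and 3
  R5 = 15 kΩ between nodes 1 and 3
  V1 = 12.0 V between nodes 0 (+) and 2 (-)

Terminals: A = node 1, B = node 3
Step 1 — V_th is the open-circuit voltage V_A - V_B (nothing connected across the terminals).
Nodal analysis, taking node 2 as the 0 V reference.
Source V1 fixes V_0 = 12 V.
KCL at each unknown node (sum of currents leaving = 0; resistances in Ω):
  Node 1: (V_1 - 12)/1.6 + (V_1 - 0)/1800 + (V_1 - V_3)/15000 = 0
  Node 3: (V_3 - 12)/22000 + (V_3 - 0)/1000 + (V_3 - V_1)/15000 = 0
Collecting terms (coefficients in siemens):
  0.6256·V_1 - 0.00006667·V_3 = 7.5
  0.001112·V_3 - 0.00006667·V_1 = 0.0005455
Determinant D = (0.6256)(0.001112) - (-0.00006667)(-0.00006667) = 0.0006958
V_1 = [(7.5)(0.001112) - (-0.00006667)(0.0005455)]/D = 11.99 V
V_3 = [(0.6256)(0.0005455) - (7.5)(-0.00006667)]/D = 1.209 V
V_th = V_1 - V_3 = 11.99 - 1.209 = 10.78 V
Step 2 — R_th: zero the source — replace V1 by a short circuit (node 2 merges into node 0) — and find the resistance seen between A (node 1) and B (node 3).
Reduce the network between node 1 (A) and node 3 (B) by series/parallel combination:
  Rp1 = R1 ‖ R2 (parallel, both between nodes 0 and 1) = 1/(1/1.6 + 1/1800) = 1.599 Ω
  Rp2 = R3 ‖ R4 (parallel, both between nodes 0 and 3) = 1/(1/22000 + 1/1000) = 956.5 Ω
  Rs1 = Rp1 + Rp2 (series, joined only at node 0) = 1.599 + 956.5 = 958.1 Ω
  Rp3 = R5 ‖ Rs1 (parallel, both between nodes 1 and 3) = 1/(1/15000 + 1/958.1) = 900.6 Ω
R_th = 900.6 Ω

Final answer: V_th = 10.78 V, R_th = 900.6 Ω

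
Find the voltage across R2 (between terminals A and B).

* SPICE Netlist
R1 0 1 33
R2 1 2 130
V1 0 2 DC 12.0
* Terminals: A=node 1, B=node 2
R1 and R2 are in series across V1 (node 0 → node 1 → node 2), and the output A–B is taken across R2, so this is a voltage divider.
Series current: I = V1/(R1 + R2) = 12/(33 + 130) = 12/163 = 0.07362 A
V_R2 = I × R2 = V1 × R2/(R1 + R2) = 12 × 130/163 = 9.571 V

Final answer: 9.571 V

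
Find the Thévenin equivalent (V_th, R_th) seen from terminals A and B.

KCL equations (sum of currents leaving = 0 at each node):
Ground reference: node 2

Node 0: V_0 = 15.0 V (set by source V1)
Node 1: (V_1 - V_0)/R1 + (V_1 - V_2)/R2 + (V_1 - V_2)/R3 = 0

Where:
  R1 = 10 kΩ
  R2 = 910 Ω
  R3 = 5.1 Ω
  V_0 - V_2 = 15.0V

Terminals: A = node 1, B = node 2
Step 1 — V_th is the open-circuit voltage V_A - V_B (nothing connected across the terminals).
Nodal analysis, taking node 2 as the 0 V reference.
Source V1 fixes V_0 = 15 V.
KCL at each unknown node (sum of currents leaving = 0; resistances in Ω):
  Node 1: (V_1 - 15)/10000 + (V_1 - 0)/910 + (V_1 - 0)/5.1 = 0
Collecting terms: 0.1973 × V_1 = 0.0015  =>  V_1 = 0.007604 V
V_th = V_1 - V_2 = 0.007604 - 0 = 0.007604 V
Step 2 — R_th: zero the source — replace V1 by a short circuit (node 2 merges into node 0) — and find the resistance seen between A (node 1) and B (node 0).
Reduce the network between node 1 (A) and node 0 (B) by series/parallel combination:
  Rp1 = R1 ‖ R2 ‖ R3 (parallel, all between nodes 0 and 1) = 1/(1/10000 + 1/910 + 1/5.1) = 5.069 Ω
R_th = 5.069 Ω

Final answer: V_th = 0.007604 V, R_th = 5.069 Ω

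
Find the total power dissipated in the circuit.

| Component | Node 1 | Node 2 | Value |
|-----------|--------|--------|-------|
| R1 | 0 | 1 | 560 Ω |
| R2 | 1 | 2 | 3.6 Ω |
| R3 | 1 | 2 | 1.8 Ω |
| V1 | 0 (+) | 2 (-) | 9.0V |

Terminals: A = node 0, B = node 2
Nodal analysis, taking node 2 as the 0 V reference.
Source V1 fixes V_0 = 9 V.
KCL at each unknown node (sum of currents leaving = 0; resistances in Ω):
  Node 1: (V_1 - 9)/560 + (V_1 - 0)/3.6 + (V_1 - 0)/1.8 = 0
Collecting terms: 0.8351 × V_1 = 0.01607  =>  V_1 = 0.01924 V
Power in each resistor, P = (ΔV)²/R:
  P_R1 = (9 - 0.01924)²/560 = 0.144 W
  P_R2 = (0.01924 - 0)²/3.6 = 0.0001029 W
  P_R3 = (0.01924 - 0)²/1.8 = 0.0002057 W
P_total = P_R1 + P_R2 + P_R3 = 0.1443 W

Final answer: 0.1443 W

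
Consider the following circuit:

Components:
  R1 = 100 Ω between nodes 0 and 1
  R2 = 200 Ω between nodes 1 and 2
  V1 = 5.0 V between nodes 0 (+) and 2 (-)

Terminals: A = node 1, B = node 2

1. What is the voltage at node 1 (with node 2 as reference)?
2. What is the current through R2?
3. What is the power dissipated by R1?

Nodal analysis, taking node 2 as the 0 V reference.
Source V1 fixes V_0 = 5 V.
KCL at each unknown node (sum of currents leaving = 0; resistances in Ω):
  Node 1: (V_1 - 5)/100 + (V_1 - 0)/200 = 0
Collecting terms: 0.015 × V_1 = 0.05  =>  V_1 = 3.333 V
Part 1:
  Read off the nodal solution: V_1 = 3.333 V
Part 2:
  I_R2 = (V_1 - V_2)/R2 = (3.333 - 0)/200 = 0.01667 A
  Magnitude: I_R2 = 0.01667 A
Part 3:
  I_R1 = (V_0 - V_1)/R1 = (5 - 3.333)/100 = 0.01667 A
  P_R1 = I_R1² × R1 = (0.01667)² × 100 = 0.02778 W

Final answers:
1. V_1 = 3.333 V
2. I_R2 = 0.01667 A
3. P_R1 = 0.02778 W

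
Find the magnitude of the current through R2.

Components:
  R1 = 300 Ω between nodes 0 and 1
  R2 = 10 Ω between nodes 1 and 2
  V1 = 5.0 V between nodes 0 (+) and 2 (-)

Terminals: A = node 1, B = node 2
Nodal analysis, taking node 2 as the 0 V reference.
Source V1 fixes V_0 = 5 V.
KCL at each unknown node (sum of currents leaving = 0; resistances in Ω):
  Node 1: (V_1 - 5)/300 + (V_1 - 0)/10 = 0
Collecting terms: 0.1033 × V_1 = 0.01667  =>  V_1 = 0.1613 V
I_R2 = (V_1 - V_2)/R2 = (0.1613 - 0)/10 = 0.01613 A
|I_R2| = 0.01613 A

Final answer: |I_R2| = 0.01613 A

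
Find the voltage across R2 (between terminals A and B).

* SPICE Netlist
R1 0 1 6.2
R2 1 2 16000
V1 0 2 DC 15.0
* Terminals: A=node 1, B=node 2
R1 and R2 are in series across V1 (node 0 → node 1 → node 2), and the output A–B is taken across R2, so this is a voltage divider.
Series current: I = V1/(R1 + R2) = 15/(6.2 + 16000) = 15/16010 = 0.0009371 A
V_R2 = I × R2 = V1 × R2/(R1 + R2) = 15 × 16000/16010 = 14.99 V

Final answer: 14.99 V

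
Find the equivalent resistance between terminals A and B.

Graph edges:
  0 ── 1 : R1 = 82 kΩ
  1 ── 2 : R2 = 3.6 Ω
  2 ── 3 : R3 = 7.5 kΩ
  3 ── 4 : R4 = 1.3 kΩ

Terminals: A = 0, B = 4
Reduce the network between node 0 (A) and node 4 (B) by series/parallel combination:
  Rs1 = R1 + R2 (series, joined only at node 1) = 82000 + 3.6 = 82000 Ω
  Rs2 = R3 + Rs1 (series, joined only at node 2) = 7500 + 82000 = 89500 Ω
  Rs3 = R4 + Rs2 (series, joined only at node 3) = 1300 + 89500 = 90800 Ω
R_eq = 90.8 kΩ

Final answer: 90.8 kΩ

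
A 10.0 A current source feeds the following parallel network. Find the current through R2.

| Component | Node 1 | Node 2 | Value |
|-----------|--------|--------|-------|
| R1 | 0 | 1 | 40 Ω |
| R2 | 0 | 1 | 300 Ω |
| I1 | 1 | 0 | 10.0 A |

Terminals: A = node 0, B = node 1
All resistors sit directly between nodes 0 and 1, so they are in parallel and share one voltage V; the full source current 10 A splits among them.
1/R_par = 1/40 + 1/300 = 0.02833 S  =>  R_par = 35.29 Ω
V = I × R_par = 10 × 35.29 = 352.9 V
I_R2 = V/R2 = 352.9/300 = 1.176 A

Final answer: 1.176 A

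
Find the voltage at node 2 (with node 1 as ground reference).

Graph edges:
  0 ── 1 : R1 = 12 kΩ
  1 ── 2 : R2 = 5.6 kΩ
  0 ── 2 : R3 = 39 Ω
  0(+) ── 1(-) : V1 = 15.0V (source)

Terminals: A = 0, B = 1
Nodal analysis, taking node 1 as the 0 V reference.
Source V1 fixes V_0 = 15 V.
KCL at each unknown node (sum of currents leaving = 0; resistances in Ω):
  Node 2: (V_2 - 0)/5600 + (V_2 - 15)/39 = 0
Collecting terms: 0.02582 × V_2 = 0.3846  =>  V_2 = 14.9 V
The requested potential is V_2 = 14.9 V.

Final answer: V_2 = 14.9 V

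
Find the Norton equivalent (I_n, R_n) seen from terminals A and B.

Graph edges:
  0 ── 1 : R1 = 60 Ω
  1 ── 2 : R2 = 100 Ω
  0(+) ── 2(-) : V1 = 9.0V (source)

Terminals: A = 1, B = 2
Find the Thévenin equivalent first; then I_n = V_th/R_th and R_n = R_th.
Step 1 — V_th is the open-circuit voltage V_A - V_B (nothing connected across the terminals).
Nodal analysis, taking node 2 as the 0 V reference.
Source V1 fixes V_0 = 9 V.
KCL at each unknown node (sum of currents leaving = 0; resistances in Ω):
  Node 1: (V_1 - 9)/60 + (V_1 - 0)/100 = 0
Collecting terms: 0.02667 × V_1 = 0.15  =>  V_1 = 5.625 V
V_th = V_1 - V_2 = 5.625 - 0 = 5.625 V
Step 2 — R_th: zero the source — replace V1 by a short circuit (node 2 merges into node 0) — and find the resistance seen between A (node 1) and B (node 0).
Reduce the network between node 1 (A) and node 0 (B) by series/parallel combination:
  Rp1 = R1 ‖ R2 (parallel, both between nodes 0 and 1) = 1/(1/60 + 1/100) = 37.5 Ω
R_th = 37.5 Ω
I_n = V_th/R_th = 5.625/37.5 = 0.15 A, and R_n = R_th = 37.5 Ω

Final answer: I_n = 0.15 A, R_n = 37.5 Ω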